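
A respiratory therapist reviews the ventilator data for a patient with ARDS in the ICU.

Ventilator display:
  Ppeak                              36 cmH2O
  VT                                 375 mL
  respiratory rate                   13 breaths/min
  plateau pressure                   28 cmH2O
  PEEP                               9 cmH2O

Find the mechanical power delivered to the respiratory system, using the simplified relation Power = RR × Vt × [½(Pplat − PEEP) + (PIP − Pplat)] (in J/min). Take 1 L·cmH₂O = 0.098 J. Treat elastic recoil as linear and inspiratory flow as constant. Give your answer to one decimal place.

Per-breath work = Vt × [½(Pplat−PEEP) + (PIP−Pplat)] = 0.375 × [0.5×19.0 + 8.0] = 0.375 × 17.5 = 6.563 L·cmH2O.
Power = 13 × 6.563 = 85.319 L·cmH2O/min.
× 0.098 J/(L·cmH2O) → 8.361 J/min.

8.4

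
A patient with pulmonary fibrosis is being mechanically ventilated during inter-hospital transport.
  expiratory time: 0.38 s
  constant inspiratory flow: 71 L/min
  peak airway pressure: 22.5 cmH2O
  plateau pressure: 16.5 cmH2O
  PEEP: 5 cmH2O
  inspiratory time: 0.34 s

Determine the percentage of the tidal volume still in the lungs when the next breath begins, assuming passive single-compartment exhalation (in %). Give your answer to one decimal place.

Flow: 71 L/min ÷ 60 = 1.1833 L/s.
Vt = flow × Ti = 1.1833 L/s × 0.34 s × 1000 mL/L = 402.32 mL.
R = (PIP − Pplat)/V̇ = (22.5 − 16.5) / 1.1833 = 6.0/1.1833 = 5.071 cmH2O·s/L.
C = Vt/(Pplat − PEEP) = 402.32 / (16.5 − 5) = 402.32/11.5 = 34.984 mL/cmH2O.
τ = R × C = 5.071 × 0.03498 L/cmH2O = 0.1774 s.
Fraction remaining at end-expiration = e^(−Te/τ) = e^(−0.38/0.1774) = 0.1174 → 11.74%.

11.7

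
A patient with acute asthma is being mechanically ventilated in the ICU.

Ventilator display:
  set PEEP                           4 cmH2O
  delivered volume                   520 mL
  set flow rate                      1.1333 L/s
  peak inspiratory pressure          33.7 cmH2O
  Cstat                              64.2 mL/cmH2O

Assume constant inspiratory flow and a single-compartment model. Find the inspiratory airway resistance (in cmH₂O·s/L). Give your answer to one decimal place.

19.1

Equation of motion (constant flow): PIP = Vt/C + R·V̇ + PEEP.
R·V̇ = PIP − Vt/C − PEEP = 33.7 − 520/64.2 − 4 = 33.7 − 8.1 − 4 = 21.6 cmH2O.
R = 21.6 / 1.1333 = 19.059 cmH2O·s/L.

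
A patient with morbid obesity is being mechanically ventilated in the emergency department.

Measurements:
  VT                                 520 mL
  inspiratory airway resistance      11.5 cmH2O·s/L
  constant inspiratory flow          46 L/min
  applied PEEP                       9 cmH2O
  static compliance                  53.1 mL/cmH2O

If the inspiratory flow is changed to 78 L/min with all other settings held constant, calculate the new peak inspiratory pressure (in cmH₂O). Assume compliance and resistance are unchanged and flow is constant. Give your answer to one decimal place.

33.7

Flow: 46 L/min ÷ 60 = 0.7667 L/s.
New flow: 78 L/min ÷ 60 = 1.3 L/s.
PIP = Vt/C + R·V̇ + PEEP (constant-flow equation of motion).
Only the resistive term changes: ΔPIP = R × ΔV̇ = 11.5 × (1.3 − 0.7667) = 11.5 × 0.5333 = 6.133 cmH2O.
Original PIP = 520/53.1 + 11.5×0.7667 + 9 = 27.61 cmH2O; new PIP = 27.61 + (6.133) = 33.743 cmH2O.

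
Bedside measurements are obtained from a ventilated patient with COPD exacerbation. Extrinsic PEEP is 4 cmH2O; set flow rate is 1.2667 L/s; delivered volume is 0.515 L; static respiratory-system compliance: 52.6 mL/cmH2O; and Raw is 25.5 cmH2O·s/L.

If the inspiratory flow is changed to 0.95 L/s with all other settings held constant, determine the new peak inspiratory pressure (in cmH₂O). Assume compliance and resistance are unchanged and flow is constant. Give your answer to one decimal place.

PIP = Vt/C + R·V̇ + PEEP (constant-flow equation of motion).
Only the resistive term changes: ΔPIP = R × ΔV̇ = 25.5 × (0.95 − 1.2667) = 25.5 × -0.3167 = -8.076 cmH2O.
Original PIP = 515/52.6 + 25.5×1.2667 + 4 = 46.092 cmH2O; new PIP = 46.092 + (-8.076) = 38.016 cmH2O.

38.0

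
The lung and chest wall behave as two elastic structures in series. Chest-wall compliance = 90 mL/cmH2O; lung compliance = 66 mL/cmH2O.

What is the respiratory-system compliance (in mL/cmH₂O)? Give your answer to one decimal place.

38.1

Lung and chest wall are elastances in series: 1/Crs = 1/CL + 1/Ccw.
1/Crs = 1/66 + 1/90 = 0.02626.
Crs = 38.081 mL/cmH2O.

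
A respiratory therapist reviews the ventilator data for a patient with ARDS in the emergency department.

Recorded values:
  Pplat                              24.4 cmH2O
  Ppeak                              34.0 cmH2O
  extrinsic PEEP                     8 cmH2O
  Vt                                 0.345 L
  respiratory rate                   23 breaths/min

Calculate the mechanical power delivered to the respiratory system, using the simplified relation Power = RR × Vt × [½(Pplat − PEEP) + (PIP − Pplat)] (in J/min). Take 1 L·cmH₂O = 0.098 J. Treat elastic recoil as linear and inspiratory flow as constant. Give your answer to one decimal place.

13.8

Per-breath work = Vt × [½(Pplat−PEEP) + (PIP−Pplat)] = 0.345 × [0.5×16.4 + 9.6] = 0.345 × 17.8 = 6.141 L·cmH2O.
Power = 23 × 6.141 = 141.24 L·cmH2O/min.
× 0.098 J/(L·cmH2O) → 13.842 J/min.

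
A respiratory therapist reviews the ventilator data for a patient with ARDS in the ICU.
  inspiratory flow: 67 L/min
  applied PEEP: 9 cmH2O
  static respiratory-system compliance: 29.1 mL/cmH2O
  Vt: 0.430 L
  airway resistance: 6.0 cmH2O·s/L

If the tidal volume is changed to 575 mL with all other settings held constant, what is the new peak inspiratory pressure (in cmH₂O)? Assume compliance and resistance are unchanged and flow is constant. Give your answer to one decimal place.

Flow: 67 L/min ÷ 60 = 1.1167 L/s.
PIP = Vt/C + R·V̇ + PEEP (constant-flow equation of motion).
Only the elastic term changes: ΔPIP = ΔVt / C = (575 − 430) / 29.1 = 4.983 cmH2O.
Original PIP = 430/29.1 + 6.0×1.1167 + 9 = 30.477 cmH2O; new PIP = 30.477 + (4.983) = 35.46 cmH2O.

35.5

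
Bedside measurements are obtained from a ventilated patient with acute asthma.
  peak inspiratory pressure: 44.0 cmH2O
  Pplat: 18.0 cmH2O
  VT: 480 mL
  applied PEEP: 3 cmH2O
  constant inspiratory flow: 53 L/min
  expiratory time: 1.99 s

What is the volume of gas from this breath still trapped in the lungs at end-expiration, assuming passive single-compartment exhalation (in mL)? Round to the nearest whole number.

Flow: 53 L/min ÷ 60 = 0.8833 L/s.
R = (PIP − Pplat)/V̇ = (44.0 − 18.0) / 0.8833 = 26.0/0.8833 = 29.435 cmH2O·s/L.
C = Vt/(Pplat − PEEP) = 480.0 / (18.0 − 3) = 480.0/15.0 = 32.0 mL/cmH2O.
τ = R × C = 29.435 × 0.032 L/cmH2O = 0.9419 s.
Fraction remaining = e^(−Te/τ) = e^(−1.99/0.9419) = 0.1209.
Trapped volume = 480.0 × 0.1209 = 58.032 mL.

58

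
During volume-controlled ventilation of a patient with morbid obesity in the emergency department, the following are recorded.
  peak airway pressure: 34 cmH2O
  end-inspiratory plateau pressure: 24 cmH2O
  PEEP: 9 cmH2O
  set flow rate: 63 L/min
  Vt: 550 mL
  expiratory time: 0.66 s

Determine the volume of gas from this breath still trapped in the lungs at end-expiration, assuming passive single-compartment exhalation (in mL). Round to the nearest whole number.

83

Flow: 63 L/min ÷ 60 = 1.05 L/s.
R = (PIP − Pplat)/V̇ = (34 − 24) / 1.05 = 10.0/1.05 = 9.524 cmH2O·s/L.
C = Vt/(Pplat − PEEP) = 550.0 / (24 − 9) = 550.0/15.0 = 36.667 mL/cmH2O.
τ = R × C = 9.524 × 0.03667 L/cmH2O = 0.3492 s.
Fraction remaining = e^(−Te/τ) = e^(−0.66/0.3492) = 0.1511.
Trapped volume = 550.0 × 0.1511 = 83.105 mL.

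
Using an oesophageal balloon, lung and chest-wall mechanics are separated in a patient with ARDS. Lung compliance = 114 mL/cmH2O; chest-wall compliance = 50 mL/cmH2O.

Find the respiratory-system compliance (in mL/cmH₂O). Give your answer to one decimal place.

Lung and chest wall are elastances in series: 1/Crs = 1/CL + 1/Ccw.
1/Crs = 1/114 + 1/50 = 0.02877.
Crs = 34.758 mL/cmH2O.

34.8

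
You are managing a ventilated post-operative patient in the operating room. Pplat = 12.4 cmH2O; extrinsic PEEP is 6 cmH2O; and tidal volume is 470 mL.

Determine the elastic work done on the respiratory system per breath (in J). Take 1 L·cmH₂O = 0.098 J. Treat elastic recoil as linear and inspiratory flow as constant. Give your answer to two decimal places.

0.15

Elastic work ≈ ½ × (Pplat − PEEP) × Vt = 0.5 × (12.4 − 6) × 0.470 L = 0.5 × 6.4 × 0.470 = 1.504 L·cmH2O.
× 0.098 J/(L·cmH2O) → 0.1474 J.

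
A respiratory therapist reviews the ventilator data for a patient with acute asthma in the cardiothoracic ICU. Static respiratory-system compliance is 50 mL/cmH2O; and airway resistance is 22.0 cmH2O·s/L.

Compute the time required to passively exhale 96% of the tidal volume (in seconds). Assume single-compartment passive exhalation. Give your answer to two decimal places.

3.54

τ = R × C = 22.0 × 50 mL/cmH2O = 22.0 × 0.050 L/cmH2O = 1.1 s.
Exhaled fraction f = 1 − e^(−t/τ) → t = −τ·ln(1 − f) = −1.1·ln(0.04) = 3.541 s.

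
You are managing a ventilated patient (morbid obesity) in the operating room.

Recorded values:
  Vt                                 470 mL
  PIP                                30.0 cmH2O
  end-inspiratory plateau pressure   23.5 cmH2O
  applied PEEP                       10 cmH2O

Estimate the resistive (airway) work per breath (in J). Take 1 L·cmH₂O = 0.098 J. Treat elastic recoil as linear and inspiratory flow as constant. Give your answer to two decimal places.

With constant inspiratory flow the resistive pressure is constant at PIP − Pplat = 30.0 − 23.5 = 6.5 cmH2O, so resistive work = 6.5 × 0.470 = 3.055 L·cmH2O.
× 0.098 J/(L·cmH2O) → 0.2994 J.

0.30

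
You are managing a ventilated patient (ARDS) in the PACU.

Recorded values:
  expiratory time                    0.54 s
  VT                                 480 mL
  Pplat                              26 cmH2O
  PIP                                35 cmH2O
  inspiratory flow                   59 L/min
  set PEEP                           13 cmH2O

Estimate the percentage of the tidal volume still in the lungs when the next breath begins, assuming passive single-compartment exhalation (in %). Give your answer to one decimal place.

Flow: 59 L/min ÷ 60 = 0.9833 L/s.
R = (PIP − Pplat)/V̇ = (35 − 26) / 0.9833 = 9.0/0.9833 = 9.153 cmH2O·s/L.
C = Vt/(Pplat − PEEP) = 480.0 / (26 − 13) = 480.0/13.0 = 36.923 mL/cmH2O.
τ = R × C = 9.153 × 0.03692 L/cmH2O = 0.3379 s.
Fraction remaining at end-expiration = e^(−Te/τ) = e^(−0.54/0.3379) = 0.2023 → 20.23%.

20.2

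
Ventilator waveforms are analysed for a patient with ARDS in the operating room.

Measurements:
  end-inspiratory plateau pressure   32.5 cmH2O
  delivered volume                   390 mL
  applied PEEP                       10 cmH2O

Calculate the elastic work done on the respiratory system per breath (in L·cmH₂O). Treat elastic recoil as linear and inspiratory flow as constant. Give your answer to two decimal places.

Elastic work ≈ ½ × (Pplat − PEEP) × Vt = 0.5 × (32.5 − 10) × 0.390 L = 0.5 × 22.5 × 0.390 = 4.388 L·cmH2O.

4.39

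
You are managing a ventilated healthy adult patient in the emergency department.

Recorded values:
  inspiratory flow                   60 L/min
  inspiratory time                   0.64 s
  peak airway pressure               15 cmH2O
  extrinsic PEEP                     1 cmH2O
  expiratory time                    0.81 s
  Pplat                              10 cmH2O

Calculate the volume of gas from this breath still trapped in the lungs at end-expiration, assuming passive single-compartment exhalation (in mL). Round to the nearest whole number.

Flow: 60 L/min ÷ 60 = 1 L/s.
Vt = flow × Ti = 1 L/s × 0.64 s × 1000 mL/L = 640.0 mL.
R = (PIP − Pplat)/V̇ = (15 − 10) / 1 = 5.0/1 = 5.0 cmH2O·s/L.
C = Vt/(Pplat − PEEP) = 640.0 / (10 − 1) = 640.0/9.0 = 71.111 mL/cmH2O.
τ = R × C = 5.0 × 0.07111 L/cmH2O = 0.3556 s.
Fraction remaining = e^(−Te/τ) = e^(−0.81/0.3556) = 0.1025.
Trapped volume = 640.0 × 0.1025 = 65.6 mL.

66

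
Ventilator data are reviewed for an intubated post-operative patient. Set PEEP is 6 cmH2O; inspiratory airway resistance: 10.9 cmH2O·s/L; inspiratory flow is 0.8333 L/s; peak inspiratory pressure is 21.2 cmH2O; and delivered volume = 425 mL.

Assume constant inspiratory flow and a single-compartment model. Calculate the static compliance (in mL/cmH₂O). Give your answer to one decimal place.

Equation of motion (constant flow): PIP = Vt/C + R·V̇ + PEEP.
Vt/C = PIP − R·V̇ − PEEP = 21.2 − 10.9×0.8333 − 6 = 21.2 − 9.083 − 6 = 6.117 cmH2O.
C = Vt / 6.117 = 425 / 6.117 = 69.479 mL/cmH2O.

69.5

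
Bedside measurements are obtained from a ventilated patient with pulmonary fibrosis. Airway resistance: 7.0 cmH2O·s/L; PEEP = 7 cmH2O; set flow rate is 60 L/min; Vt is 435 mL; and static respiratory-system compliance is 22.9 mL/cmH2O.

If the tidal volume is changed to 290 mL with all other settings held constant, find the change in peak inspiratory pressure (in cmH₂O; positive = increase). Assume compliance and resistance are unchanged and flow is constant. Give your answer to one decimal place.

PIP = Vt/C + R·V̇ + PEEP (constant-flow equation of motion).
Only the elastic term changes: ΔPIP = ΔVt / C = (290 − 435) / 22.9 = -6.332 cmH2O.

-6.3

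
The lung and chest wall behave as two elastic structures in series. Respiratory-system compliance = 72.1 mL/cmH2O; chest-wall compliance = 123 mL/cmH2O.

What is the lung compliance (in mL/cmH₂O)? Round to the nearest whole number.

1/CL = 1/Crs − 1/Ccw.
1/CL = 1/72.1 − 1/123 = 0.00574.
CL = 174.22 mL/cmH2O.

174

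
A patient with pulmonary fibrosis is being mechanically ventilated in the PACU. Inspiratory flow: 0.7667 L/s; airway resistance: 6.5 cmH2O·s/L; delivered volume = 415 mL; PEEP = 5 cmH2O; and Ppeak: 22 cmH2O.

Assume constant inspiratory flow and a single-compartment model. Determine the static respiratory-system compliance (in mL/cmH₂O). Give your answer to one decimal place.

34.5

Equation of motion (constant flow): PIP = Vt/C + R·V̇ + PEEP.
Vt/C = PIP − R·V̇ − PEEP = 22 − 6.5×0.7667 − 5 = 22 − 4.984 − 5 = 12.016 cmH2O.
C = Vt / 12.016 = 415 / 12.016 = 34.537 mL/cmH2O.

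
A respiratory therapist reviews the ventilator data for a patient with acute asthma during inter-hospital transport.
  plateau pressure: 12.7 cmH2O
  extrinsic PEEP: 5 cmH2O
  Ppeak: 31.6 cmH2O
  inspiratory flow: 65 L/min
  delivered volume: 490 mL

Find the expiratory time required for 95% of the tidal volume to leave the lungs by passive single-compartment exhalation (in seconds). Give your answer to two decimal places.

Flow: 65 L/min ÷ 60 = 1.0833 L/s.
R = (PIP − Pplat)/V̇ = (31.6 − 12.7) / 1.0833 = 18.9/1.0833 = 17.447 cmH2O·s/L.
C = Vt/(Pplat − PEEP) = 490.0 / (12.7 − 5) = 490.0/7.7 = 63.636 mL/cmH2O.
τ = R × C = 17.447 × 0.06364 L/cmH2O = 1.11 s.
t = −τ·ln(1 − 0.95) = −1.11·ln(0.05) = 3.325 s.

3.33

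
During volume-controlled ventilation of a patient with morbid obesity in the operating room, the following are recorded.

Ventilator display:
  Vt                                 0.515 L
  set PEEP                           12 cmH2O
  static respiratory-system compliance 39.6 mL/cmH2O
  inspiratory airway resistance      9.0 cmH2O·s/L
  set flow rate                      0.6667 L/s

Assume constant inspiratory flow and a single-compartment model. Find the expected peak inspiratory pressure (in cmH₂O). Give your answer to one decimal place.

Equation of motion (constant flow): PIP = Vt/C + R·V̇ + PEEP.
PIP = 515/39.6 + 9.0×0.6667 + 12 = 13.005 + 6.0 + 12 = 31.005 cmH2O.

31.0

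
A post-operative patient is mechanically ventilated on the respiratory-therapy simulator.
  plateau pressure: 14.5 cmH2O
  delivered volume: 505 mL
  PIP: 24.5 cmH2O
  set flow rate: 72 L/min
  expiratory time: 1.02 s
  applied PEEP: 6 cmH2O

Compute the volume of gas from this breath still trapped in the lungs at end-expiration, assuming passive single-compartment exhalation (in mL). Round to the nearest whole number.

Flow: 72 L/min ÷ 60 = 1.2 L/s.
R = (PIP − Pplat)/V̇ = (24.5 − 14.5) / 1.2 = 10.0/1.2 = 8.333 cmH2O·s/L.
C = Vt/(Pplat − PEEP) = 505.0 / (14.5 − 6) = 505.0/8.5 = 59.412 mL/cmH2O.
τ = R × C = 8.333 × 0.05941 L/cmH2O = 0.4951 s.
Fraction remaining = e^(−Te/τ) = e^(−1.02/0.4951) = 0.1274.
Trapped volume = 505.0 × 0.1274 = 64.337 mL.

64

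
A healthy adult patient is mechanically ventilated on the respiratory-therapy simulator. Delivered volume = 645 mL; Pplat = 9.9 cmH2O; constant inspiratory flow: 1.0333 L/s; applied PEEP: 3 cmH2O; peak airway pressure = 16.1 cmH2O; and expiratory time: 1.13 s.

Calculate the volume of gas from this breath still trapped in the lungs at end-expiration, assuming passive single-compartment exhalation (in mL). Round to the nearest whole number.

R = (PIP − Pplat)/V̇ = (16.1 − 9.9) / 1.0333 = 6.2/1.0333 = 6.0 cmH2O·s/L.
C = Vt/(Pplat − PEEP) = 645.0 / (9.9 − 3) = 645.0/6.9 = 93.478 mL/cmH2O.
τ = R × C = 6.0 × 0.09348 L/cmH2O = 0.5609 s.
Fraction remaining = e^(−Te/τ) = e^(−1.13/0.5609) = 0.1334.
Trapped volume = 645.0 × 0.1334 = 86.043 mL.

86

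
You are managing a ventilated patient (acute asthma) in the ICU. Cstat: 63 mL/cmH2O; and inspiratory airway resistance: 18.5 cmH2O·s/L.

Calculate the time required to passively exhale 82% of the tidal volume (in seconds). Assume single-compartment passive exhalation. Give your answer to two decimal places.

τ = R × C = 18.5 × 63 mL/cmH2O = 18.5 × 0.063 L/cmH2O = 1.166 s.
Exhaled fraction f = 1 − e^(−t/τ) → t = −τ·ln(1 − f) = −1.166·ln(0.18) = 1.999 s.

2.00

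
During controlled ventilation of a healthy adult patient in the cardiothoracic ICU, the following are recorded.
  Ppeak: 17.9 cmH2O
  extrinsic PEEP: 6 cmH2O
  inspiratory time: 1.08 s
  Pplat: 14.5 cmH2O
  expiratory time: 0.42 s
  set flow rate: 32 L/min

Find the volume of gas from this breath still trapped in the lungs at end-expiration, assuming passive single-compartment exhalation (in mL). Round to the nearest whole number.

218

Flow: 32 L/min ÷ 60 = 0.5333 L/s.
Vt = flow × Ti = 0.5333 L/s × 1.08 s × 1000 mL/L = 575.96 mL.
R = (PIP − Pplat)/V̇ = (17.9 − 14.5) / 0.5333 = 3.4/0.5333 = 6.375 cmH2O·s/L.
C = Vt/(Pplat − PEEP) = 575.96 / (14.5 − 6) = 575.96/8.5 = 67.76 mL/cmH2O.
τ = R × C = 6.375 × 0.06776 L/cmH2O = 0.432 s.
Fraction remaining = e^(−Te/τ) = e^(−0.42/0.432) = 0.3782.
Trapped volume = 575.96 × 0.3782 = 217.83 mL.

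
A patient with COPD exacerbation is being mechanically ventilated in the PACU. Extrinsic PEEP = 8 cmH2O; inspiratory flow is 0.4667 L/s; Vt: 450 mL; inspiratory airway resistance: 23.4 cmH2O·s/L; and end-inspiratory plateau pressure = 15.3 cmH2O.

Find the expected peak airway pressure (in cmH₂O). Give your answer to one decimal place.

PIP = Pplat + Raw × flow = 15.3 + 23.4 × 0.4667 = 15.3 + 10.921 = 26.221 cmH2O.

26.2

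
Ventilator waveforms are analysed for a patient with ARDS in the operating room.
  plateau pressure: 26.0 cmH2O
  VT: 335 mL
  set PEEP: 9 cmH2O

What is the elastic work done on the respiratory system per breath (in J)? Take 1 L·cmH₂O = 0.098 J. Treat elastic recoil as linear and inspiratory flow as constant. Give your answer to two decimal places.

Elastic work ≈ ½ × (Pplat − PEEP) × Vt = 0.5 × (26.0 − 9) × 0.335 L = 0.5 × 17.0 × 0.335 = 2.848 L·cmH2O.
× 0.098 J/(L·cmH2O) → 0.2791 J.

0.28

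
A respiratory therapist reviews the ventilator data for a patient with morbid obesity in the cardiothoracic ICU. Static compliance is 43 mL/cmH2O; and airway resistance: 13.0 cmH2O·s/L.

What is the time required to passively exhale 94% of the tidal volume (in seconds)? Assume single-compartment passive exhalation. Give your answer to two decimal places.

1.57

τ = R × C = 13.0 × 43 mL/cmH2O = 13.0 × 0.043 L/cmH2O = 0.559 s.
Exhaled fraction f = 1 − e^(−t/τ) → t = −τ·ln(1 − f) = −0.559·ln(0.06) = 1.573 s.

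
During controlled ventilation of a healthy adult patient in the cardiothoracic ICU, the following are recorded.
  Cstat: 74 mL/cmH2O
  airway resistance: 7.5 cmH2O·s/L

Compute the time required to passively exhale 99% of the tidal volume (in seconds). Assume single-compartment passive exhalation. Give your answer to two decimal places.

2.56

τ = R × C = 7.5 × 74 mL/cmH2O = 7.5 × 0.074 L/cmH2O = 0.555 s.
Exhaled fraction f = 1 − e^(−t/τ) → t = −τ·ln(1 − f) = −0.555·ln(0.01) = 2.556 s.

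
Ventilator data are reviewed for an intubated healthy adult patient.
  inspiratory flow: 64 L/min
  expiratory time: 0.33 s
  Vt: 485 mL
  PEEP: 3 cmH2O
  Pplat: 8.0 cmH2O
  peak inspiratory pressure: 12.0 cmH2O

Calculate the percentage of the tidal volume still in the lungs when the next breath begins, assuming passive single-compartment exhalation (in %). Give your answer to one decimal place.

Flow: 64 L/min ÷ 60 = 1.0667 L/s.
R = (PIP − Pplat)/V̇ = (12.0 − 8.0) / 1.0667 = 4.0/1.0667 = 3.75 cmH2O·s/L.
C = Vt/(Pplat − PEEP) = 485.0 / (8.0 − 3) = 485.0/5.0 = 97.0 mL/cmH2O.
τ = R × C = 3.75 × 0.097 L/cmH2O = 0.3638 s.
Fraction remaining at end-expiration = e^(−Te/τ) = e^(−0.33/0.3638) = 0.4037 → 40.37%.

40.4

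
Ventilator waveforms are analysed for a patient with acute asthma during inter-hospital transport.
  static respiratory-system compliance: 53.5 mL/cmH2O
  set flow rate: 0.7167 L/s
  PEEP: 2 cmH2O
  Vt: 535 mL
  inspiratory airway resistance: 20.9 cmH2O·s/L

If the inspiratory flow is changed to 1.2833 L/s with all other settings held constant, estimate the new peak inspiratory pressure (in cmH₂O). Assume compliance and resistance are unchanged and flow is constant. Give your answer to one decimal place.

38.8

PIP = Vt/C + R·V̇ + PEEP (constant-flow equation of motion).
Only the resistive term changes: ΔPIP = R × ΔV̇ = 20.9 × (1.2833 − 0.7167) = 20.9 × 0.5666 = 11.842 cmH2O.
Original PIP = 535/53.5 + 20.9×0.7167 + 2 = 26.979 cmH2O; new PIP = 26.979 + (11.842) = 38.821 cmH2O.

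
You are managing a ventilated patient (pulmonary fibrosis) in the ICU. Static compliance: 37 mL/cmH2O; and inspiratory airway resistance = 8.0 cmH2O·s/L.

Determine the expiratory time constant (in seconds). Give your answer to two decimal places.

0.30

τ = R × C = 8.0 × 37 mL/cmH2O = 8.0 × 0.037 L/cmH2O = 0.296 s.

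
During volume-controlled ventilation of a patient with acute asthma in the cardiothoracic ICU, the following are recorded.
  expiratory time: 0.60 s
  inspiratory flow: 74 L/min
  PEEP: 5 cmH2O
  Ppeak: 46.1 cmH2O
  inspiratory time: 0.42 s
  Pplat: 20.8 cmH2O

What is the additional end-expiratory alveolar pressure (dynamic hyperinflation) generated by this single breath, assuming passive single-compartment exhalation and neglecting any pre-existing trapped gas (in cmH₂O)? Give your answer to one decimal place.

6.5

Flow: 74 L/min ÷ 60 = 1.2333 L/s.
Vt = flow × Ti = 1.2333 L/s × 0.42 s × 1000 mL/L = 517.99 mL.
R = (PIP − Pplat)/V̇ = (46.1 − 20.8) / 1.2333 = 25.3/1.2333 = 20.514 cmH2O·s/L.
C = Vt/(Pplat − PEEP) = 517.99 / (20.8 − 5) = 517.99/15.8 = 32.784 mL/cmH2O.
τ = R × C = 20.514 × 0.03278 L/cmH2O = 0.6724 s.
Fraction remaining = e^(−Te/τ) = e^(−0.60/0.6724) = 0.4097; trapped volume = 517.99 × 0.4097 = 212.22 mL.
Additional alveolar pressure from trapping ≈ V_trapped / C = 212.22 / 32.784 = 6.473 cmH2O.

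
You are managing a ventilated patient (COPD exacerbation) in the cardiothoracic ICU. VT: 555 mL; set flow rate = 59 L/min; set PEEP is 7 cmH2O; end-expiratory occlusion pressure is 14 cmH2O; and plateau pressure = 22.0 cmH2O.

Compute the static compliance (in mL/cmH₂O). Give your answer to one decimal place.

69.4

End-expiratory occlusion gives total PEEP = 14 cmH2O (intrinsic PEEP = 14 − 7 = 7). Use total PEEP for the elastic gradient.
Cstat = Vt / (Pplat − PEEPtotal) = 555 / (22.0 − 14) = 555 / 8.0 = 69.375 mL/cmH2O.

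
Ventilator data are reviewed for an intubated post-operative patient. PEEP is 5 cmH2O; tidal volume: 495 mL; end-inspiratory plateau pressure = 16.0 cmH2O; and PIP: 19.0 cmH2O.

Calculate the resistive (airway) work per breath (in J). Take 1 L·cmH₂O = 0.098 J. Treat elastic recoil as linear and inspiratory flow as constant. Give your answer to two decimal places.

With constant inspiratory flow the resistive pressure is constant at PIP − Pplat = 19.0 − 16.0 = 3.0 cmH2O, so resistive work = 3.0 × 0.495 = 1.485 L·cmH2O.
× 0.098 J/(L·cmH2O) → 0.1455 J.

0.15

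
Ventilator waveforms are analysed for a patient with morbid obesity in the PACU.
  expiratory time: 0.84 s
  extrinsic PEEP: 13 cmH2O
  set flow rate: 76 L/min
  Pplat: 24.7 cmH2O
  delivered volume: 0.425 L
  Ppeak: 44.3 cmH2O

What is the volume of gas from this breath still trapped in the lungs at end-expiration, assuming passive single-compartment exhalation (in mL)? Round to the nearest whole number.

95

Flow: 76 L/min ÷ 60 = 1.2667 L/s.
R = (PIP − Pplat)/V̇ = (44.3 − 24.7) / 1.2667 = 19.6/1.2667 = 15.473 cmH2O·s/L.
C = Vt/(Pplat − PEEP) = 425.0 / (24.7 − 13) = 425.0/11.7 = 36.325 mL/cmH2O.
τ = R × C = 15.473 × 0.03633 L/cmH2O = 0.5621 s.
Fraction remaining = e^(−Te/τ) = e^(−0.84/0.5621) = 0.2244.
Trapped volume = 425.0 × 0.2244 = 95.37 mL.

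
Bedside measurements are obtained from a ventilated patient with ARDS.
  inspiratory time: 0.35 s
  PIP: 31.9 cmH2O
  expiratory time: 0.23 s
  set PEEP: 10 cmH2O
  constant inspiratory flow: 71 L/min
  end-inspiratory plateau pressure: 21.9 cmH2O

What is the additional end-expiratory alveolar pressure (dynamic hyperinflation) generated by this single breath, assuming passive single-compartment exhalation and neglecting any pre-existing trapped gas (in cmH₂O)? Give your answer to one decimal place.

5.4

Flow: 71 L/min ÷ 60 = 1.1833 L/s.
Vt = flow × Ti = 1.1833 L/s × 0.35 s × 1000 mL/L = 414.16 mL.
R = (PIP − Pplat)/V̇ = (31.9 − 21.9) / 1.1833 = 10.0/1.1833 = 8.451 cmH2O·s/L.
C = Vt/(Pplat − PEEP) = 414.16 / (21.9 − 10) = 414.16/11.9 = 34.803 mL/cmH2O.
τ = R × C = 8.451 × 0.0348 L/cmH2O = 0.2941 s.
Fraction remaining = e^(−Te/τ) = e^(−0.23/0.2941) = 0.4575; trapped volume = 414.16 × 0.4575 = 189.48 mL.
Additional alveolar pressure from trapping ≈ V_trapped / C = 189.48 / 34.803 = 5.444 cmH2O.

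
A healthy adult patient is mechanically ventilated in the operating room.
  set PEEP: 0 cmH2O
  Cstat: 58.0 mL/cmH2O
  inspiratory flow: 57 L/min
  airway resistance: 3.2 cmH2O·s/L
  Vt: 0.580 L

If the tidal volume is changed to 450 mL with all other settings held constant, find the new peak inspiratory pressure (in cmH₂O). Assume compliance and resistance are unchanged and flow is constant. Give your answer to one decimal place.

Flow: 57 L/min ÷ 60 = 0.95 L/s.
PIP = Vt/C + R·V̇ + PEEP (constant-flow equation of motion).
Only the elastic term changes: ΔPIP = ΔVt / C = (450 − 580) / 58.0 = -2.241 cmH2O.
Original PIP = 580/58.0 + 3.2×0.95 + 0 = 13.04 cmH2O; new PIP = 13.04 + (-2.241) = 10.799 cmH2O.

10.8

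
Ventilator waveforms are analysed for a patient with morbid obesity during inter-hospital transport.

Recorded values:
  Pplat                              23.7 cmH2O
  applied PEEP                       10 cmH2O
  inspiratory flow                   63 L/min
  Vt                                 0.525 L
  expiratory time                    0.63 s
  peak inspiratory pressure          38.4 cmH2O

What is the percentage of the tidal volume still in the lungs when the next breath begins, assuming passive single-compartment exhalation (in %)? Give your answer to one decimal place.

Flow: 63 L/min ÷ 60 = 1.05 L/s.
R = (PIP − Pplat)/V̇ = (38.4 − 23.7) / 1.05 = 14.7/1.05 = 14.0 cmH2O·s/L.
C = Vt/(Pplat − PEEP) = 525.0 / (23.7 − 10) = 525.0/13.7 = 38.321 mL/cmH2O.
τ = R × C = 14.0 × 0.03832 L/cmH2O = 0.5365 s.
Fraction remaining at end-expiration = e^(−Te/τ) = e^(−0.63/0.5365) = 0.309 → 30.9%.

30.9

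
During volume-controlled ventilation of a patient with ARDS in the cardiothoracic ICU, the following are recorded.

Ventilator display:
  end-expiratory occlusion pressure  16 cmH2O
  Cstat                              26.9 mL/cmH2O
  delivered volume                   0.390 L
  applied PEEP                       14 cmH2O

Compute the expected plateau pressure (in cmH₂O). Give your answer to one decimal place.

End-expiratory occlusion gives total PEEP = 16 cmH2O (intrinsic PEEP = 16 − 14 = 2). Use total PEEP for the elastic gradient.
Pplat = PEEPtotal + Vt / Cstat = 16 + 390 / 26.9 = 16 + 14.498 = 30.498 cmH2O.

30.5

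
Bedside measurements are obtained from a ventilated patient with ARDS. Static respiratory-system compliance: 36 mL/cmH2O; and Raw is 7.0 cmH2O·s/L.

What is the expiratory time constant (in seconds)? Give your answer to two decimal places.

0.25

τ = R × C = 7.0 × 36 mL/cmH2O = 7.0 × 0.036 L/cmH2O = 0.252 s.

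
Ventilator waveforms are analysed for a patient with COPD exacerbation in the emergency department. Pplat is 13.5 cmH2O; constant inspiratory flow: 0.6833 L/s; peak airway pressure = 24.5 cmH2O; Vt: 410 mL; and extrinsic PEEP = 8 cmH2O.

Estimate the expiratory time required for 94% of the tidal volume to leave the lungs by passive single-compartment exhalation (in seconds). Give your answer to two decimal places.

R = (PIP − Pplat)/V̇ = (24.5 − 13.5) / 0.6833 = 11.0/0.6833 = 16.098 cmH2O·s/L.
C = Vt/(Pplat − PEEP) = 410.0 / (13.5 − 8) = 410.0/5.5 = 74.545 mL/cmH2O.
τ = R × C = 16.098 × 0.07455 L/cmH2O = 1.2 s.
t = −τ·ln(1 − 0.94) = −1.2·ln(0.06) = 3.376 s.

3.38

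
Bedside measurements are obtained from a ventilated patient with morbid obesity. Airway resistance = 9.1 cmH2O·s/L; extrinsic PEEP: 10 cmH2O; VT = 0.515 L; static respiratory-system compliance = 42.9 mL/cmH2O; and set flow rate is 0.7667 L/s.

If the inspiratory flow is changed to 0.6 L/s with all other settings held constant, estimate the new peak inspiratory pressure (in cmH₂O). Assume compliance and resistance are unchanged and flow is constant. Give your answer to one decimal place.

PIP = Vt/C + R·V̇ + PEEP (constant-flow equation of motion).
Only the resistive term changes: ΔPIP = R × ΔV̇ = 9.1 × (0.6 − 0.7667) = 9.1 × -0.1667 = -1.517 cmH2O.
Original PIP = 515/42.9 + 9.1×0.7667 + 10 = 28.982 cmH2O; new PIP = 28.982 + (-1.517) = 27.465 cmH2O.

27.5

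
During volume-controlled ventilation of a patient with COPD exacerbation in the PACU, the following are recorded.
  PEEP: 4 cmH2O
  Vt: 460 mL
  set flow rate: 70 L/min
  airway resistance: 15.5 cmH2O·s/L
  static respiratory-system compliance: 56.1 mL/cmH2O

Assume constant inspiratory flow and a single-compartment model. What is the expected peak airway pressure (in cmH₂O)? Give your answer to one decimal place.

Flow: 70 L/min ÷ 60 = 1.1667 L/s.
Equation of motion (constant flow): PIP = Vt/C + R·V̇ + PEEP.
PIP = 460/56.1 + 15.5×1.1667 + 4 = 8.2 + 18.084 + 4 = 30.284 cmH2O.

30.3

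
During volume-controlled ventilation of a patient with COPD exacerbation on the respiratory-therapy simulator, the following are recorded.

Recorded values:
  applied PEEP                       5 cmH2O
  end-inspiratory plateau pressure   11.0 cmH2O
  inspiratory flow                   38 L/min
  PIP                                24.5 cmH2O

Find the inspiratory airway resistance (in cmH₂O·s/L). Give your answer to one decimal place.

21.3

Flow: 38 L/min ÷ 60 = 0.6333 L/s.
Raw = (PIP − Pplat) / flow = (24.5 − 11.0) / 0.6333 = 13.5 / 0.6333 = 21.317 cmH2O·s/L.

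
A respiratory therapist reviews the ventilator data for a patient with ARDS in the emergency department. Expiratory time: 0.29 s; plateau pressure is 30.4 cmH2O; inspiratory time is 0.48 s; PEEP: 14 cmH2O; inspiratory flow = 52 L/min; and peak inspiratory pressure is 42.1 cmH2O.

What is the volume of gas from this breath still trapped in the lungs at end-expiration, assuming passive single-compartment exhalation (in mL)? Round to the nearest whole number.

178

Flow: 52 L/min ÷ 60 = 0.8667 L/s.
Vt = flow × Ti = 0.8667 L/s × 0.48 s × 1000 mL/L = 416.02 mL.
R = (PIP − Pplat)/V̇ = (42.1 − 30.4) / 0.8667 = 11.7/0.8667 = 13.499 cmH2O·s/L.
C = Vt/(Pplat − PEEP) = 416.02 / (30.4 − 14) = 416.02/16.4 = 25.367 mL/cmH2O.
τ = R × C = 13.499 × 0.02537 L/cmH2O = 0.3425 s.
Fraction remaining = e^(−Te/τ) = e^(−0.29/0.3425) = 0.4288.
Trapped volume = 416.02 × 0.4288 = 178.39 mL.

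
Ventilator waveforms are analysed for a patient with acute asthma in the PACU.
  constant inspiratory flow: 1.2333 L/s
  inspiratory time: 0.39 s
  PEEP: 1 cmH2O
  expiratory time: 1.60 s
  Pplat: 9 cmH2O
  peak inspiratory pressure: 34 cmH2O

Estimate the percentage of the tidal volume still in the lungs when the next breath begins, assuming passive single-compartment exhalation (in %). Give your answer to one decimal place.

26.9

Vt = flow × Ti = 1.2333 L/s × 0.39 s × 1000 mL/L = 480.99 mL.
R = (PIP − Pplat)/V̇ = (34 − 9) / 1.2333 = 25.0/1.2333 = 20.271 cmH2O·s/L.
C = Vt/(Pplat − PEEP) = 480.99 / (9 − 1) = 480.99/8.0 = 60.124 mL/cmH2O.
τ = R × C = 20.271 × 0.06012 L/cmH2O = 1.219 s.
Fraction remaining at end-expiration = e^(−Te/τ) = e^(−1.60/1.219) = 0.2691 → 26.91%.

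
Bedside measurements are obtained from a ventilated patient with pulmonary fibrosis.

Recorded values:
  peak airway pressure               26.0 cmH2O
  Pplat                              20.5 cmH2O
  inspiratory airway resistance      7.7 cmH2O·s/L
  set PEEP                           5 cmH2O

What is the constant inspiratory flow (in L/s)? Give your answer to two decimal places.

flow = (PIP − Pplat) / Raw = 5.5 / 7.7 = 0.7143 L/s.

0.71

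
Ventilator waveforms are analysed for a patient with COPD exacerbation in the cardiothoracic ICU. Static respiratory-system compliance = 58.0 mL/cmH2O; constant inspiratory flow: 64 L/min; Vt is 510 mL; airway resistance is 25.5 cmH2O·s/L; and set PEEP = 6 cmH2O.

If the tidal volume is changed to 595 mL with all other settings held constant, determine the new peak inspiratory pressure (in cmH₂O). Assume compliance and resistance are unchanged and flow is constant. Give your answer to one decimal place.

43.5

Flow: 64 L/min ÷ 60 = 1.0667 L/s.
PIP = Vt/C + R·V̇ + PEEP (constant-flow equation of motion).
Only the elastic term changes: ΔPIP = ΔVt / C = (595 − 510) / 58.0 = 1.466 cmH2O.
Original PIP = 510/58.0 + 25.5×1.0667 + 6 = 41.994 cmH2O; new PIP = 41.994 + (1.466) = 43.46 cmH2O.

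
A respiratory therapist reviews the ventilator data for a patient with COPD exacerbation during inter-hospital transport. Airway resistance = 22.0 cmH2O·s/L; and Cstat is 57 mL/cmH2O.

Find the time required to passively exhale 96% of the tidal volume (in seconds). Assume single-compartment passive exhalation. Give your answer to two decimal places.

4.04

τ = R × C = 22.0 × 57 mL/cmH2O = 22.0 × 0.057 L/cmH2O = 1.254 s.
Exhaled fraction f = 1 − e^(−t/τ) → t = −τ·ln(1 − f) = −1.254·ln(0.04) = 4.036 s.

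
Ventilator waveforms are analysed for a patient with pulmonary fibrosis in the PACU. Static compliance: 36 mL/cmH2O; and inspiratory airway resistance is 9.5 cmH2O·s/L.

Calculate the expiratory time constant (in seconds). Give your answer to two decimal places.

0.34

τ = R × C = 9.5 × 36 mL/cmH2O = 9.5 × 0.036 L/cmH2O = 0.342 s.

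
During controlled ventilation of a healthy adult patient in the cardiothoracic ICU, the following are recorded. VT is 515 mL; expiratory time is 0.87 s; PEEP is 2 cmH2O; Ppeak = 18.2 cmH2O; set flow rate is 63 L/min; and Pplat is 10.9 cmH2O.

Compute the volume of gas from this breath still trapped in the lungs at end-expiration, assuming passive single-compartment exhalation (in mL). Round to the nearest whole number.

Flow: 63 L/min ÷ 60 = 1.05 L/s.
R = (PIP − Pplat)/V̇ = (18.2 − 10.9) / 1.05 = 7.3/1.05 = 6.952 cmH2O·s/L.
C = Vt/(Pplat − PEEP) = 515.0 / (10.9 − 2) = 515.0/8.9 = 57.865 mL/cmH2O.
τ = R × C = 6.952 × 0.05787 L/cmH2O = 0.4023 s.
Fraction remaining = e^(−Te/τ) = e^(−0.87/0.4023) = 0.115.
Trapped volume = 515.0 × 0.115 = 59.225 mL.

59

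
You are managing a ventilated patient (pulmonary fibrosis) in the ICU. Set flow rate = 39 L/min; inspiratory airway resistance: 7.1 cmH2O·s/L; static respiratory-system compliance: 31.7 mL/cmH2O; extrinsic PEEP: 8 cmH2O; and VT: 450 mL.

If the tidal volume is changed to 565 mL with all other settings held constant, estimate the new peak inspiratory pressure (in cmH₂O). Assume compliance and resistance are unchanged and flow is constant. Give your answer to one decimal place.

Flow: 39 L/min ÷ 60 = 0.65 L/s.
PIP = Vt/C + R·V̇ + PEEP (constant-flow equation of motion).
Only the elastic term changes: ΔPIP = ΔVt / C = (565 − 450) / 31.7 = 3.628 cmH2O.
Original PIP = 450/31.7 + 7.1×0.65 + 8 = 26.811 cmH2O; new PIP = 26.811 + (3.628) = 30.439 cmH2O.

30.4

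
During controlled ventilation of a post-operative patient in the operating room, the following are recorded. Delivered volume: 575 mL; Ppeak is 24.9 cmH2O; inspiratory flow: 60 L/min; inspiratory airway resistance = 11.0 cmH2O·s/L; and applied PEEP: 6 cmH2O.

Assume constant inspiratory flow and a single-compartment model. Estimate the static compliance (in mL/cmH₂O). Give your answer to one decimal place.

72.8

Flow: 60 L/min ÷ 60 = 1 L/s.
Equation of motion (constant flow): PIP = Vt/C + R·V̇ + PEEP.
Vt/C = PIP − R·V̇ − PEEP = 24.9 − 11.0×1 − 6 = 24.9 − 11.0 − 6 = 7.9 cmH2O.
C = Vt / 7.9 = 575 / 7.9 = 72.785 mL/cmH2O.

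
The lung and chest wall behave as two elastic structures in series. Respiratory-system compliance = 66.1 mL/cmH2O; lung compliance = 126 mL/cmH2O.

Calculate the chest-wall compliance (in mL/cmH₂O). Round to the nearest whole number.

1/Ccw = 1/Crs − 1/CL.
1/Ccw = 1/66.1 − 1/126 = 0.007192.
Ccw = 139.04 mL/cmH2O.

139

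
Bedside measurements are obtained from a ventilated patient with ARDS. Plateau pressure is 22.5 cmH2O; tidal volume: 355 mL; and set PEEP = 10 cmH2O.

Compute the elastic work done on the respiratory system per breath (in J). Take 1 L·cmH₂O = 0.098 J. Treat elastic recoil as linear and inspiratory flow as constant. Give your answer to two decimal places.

Elastic work ≈ ½ × (Pplat − PEEP) × Vt = 0.5 × (22.5 − 10) × 0.355 L = 0.5 × 12.5 × 0.355 = 2.219 L·cmH2O.
× 0.098 J/(L·cmH2O) → 0.2175 J.

0.22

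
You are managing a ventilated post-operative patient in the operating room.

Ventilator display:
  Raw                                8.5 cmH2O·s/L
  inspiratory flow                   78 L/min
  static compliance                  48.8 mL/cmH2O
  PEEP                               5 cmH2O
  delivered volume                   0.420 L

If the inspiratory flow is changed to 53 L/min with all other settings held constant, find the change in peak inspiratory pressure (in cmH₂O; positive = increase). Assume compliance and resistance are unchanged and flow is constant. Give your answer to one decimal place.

-3.5

Flow: 78 L/min ÷ 60 = 1.3 L/s.
New flow: 53 L/min ÷ 60 = 0.8833 L/s.
PIP = Vt/C + R·V̇ + PEEP (constant-flow equation of motion).
Only the resistive term changes: ΔPIP = R × ΔV̇ = 8.5 × (0.8833 − 1.3) = 8.5 × -0.4167 = -3.542 cmH2O.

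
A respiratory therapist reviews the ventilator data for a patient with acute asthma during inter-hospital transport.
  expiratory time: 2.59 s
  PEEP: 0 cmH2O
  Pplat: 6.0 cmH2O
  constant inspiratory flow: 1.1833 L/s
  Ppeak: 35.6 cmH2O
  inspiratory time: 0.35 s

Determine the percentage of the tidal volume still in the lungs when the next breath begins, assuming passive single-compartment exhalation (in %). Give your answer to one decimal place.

Vt = flow × Ti = 1.1833 L/s × 0.35 s × 1000 mL/L = 414.16 mL.
R = (PIP − Pplat)/V̇ = (35.6 − 6.0) / 1.1833 = 29.6/1.1833 = 25.015 cmH2O·s/L.
C = Vt/(Pplat − PEEP) = 414.16 / (6.0 − 0) = 414.16/6.0 = 69.027 mL/cmH2O.
τ = R × C = 25.015 × 0.06903 L/cmH2O = 1.727 s.
Fraction remaining at end-expiration = e^(−Te/τ) = e^(−2.59/1.727) = 0.2232 → 22.32%.

22.3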